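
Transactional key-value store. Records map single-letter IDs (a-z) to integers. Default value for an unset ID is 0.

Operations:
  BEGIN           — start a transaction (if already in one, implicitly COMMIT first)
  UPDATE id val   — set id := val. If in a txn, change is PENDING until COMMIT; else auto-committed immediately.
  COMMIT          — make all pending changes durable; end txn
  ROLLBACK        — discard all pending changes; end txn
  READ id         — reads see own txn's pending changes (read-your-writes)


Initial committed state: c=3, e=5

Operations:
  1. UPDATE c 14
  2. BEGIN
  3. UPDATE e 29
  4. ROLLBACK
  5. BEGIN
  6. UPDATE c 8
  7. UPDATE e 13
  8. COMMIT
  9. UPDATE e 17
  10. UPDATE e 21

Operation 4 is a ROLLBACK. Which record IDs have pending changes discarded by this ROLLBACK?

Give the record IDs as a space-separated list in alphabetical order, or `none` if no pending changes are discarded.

Initial committed: {c=3, e=5}
Op 1: UPDATE c=14 (auto-commit; committed c=14)
Op 2: BEGIN: in_txn=True, pending={}
Op 3: UPDATE e=29 (pending; pending now {e=29})
Op 4: ROLLBACK: discarded pending ['e']; in_txn=False
Op 5: BEGIN: in_txn=True, pending={}
Op 6: UPDATE c=8 (pending; pending now {c=8})
Op 7: UPDATE e=13 (pending; pending now {c=8, e=13})
Op 8: COMMIT: merged ['c', 'e'] into committed; committed now {c=8, e=13}
Op 9: UPDATE e=17 (auto-commit; committed e=17)
Op 10: UPDATE e=21 (auto-commit; committed e=21)
ROLLBACK at op 4 discards: ['e']

Answer: e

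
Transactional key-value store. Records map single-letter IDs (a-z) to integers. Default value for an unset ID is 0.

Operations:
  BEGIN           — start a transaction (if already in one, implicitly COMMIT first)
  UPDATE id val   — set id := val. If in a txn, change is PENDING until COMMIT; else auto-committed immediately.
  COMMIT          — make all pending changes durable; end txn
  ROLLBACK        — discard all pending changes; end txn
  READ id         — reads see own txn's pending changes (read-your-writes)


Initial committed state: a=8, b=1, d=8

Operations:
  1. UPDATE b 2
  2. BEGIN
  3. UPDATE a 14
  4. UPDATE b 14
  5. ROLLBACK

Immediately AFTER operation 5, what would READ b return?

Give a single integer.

Answer: 2

Derivation:
Initial committed: {a=8, b=1, d=8}
Op 1: UPDATE b=2 (auto-commit; committed b=2)
Op 2: BEGIN: in_txn=True, pending={}
Op 3: UPDATE a=14 (pending; pending now {a=14})
Op 4: UPDATE b=14 (pending; pending now {a=14, b=14})
Op 5: ROLLBACK: discarded pending ['a', 'b']; in_txn=False
After op 5: visible(b) = 2 (pending={}, committed={a=8, b=2, d=8})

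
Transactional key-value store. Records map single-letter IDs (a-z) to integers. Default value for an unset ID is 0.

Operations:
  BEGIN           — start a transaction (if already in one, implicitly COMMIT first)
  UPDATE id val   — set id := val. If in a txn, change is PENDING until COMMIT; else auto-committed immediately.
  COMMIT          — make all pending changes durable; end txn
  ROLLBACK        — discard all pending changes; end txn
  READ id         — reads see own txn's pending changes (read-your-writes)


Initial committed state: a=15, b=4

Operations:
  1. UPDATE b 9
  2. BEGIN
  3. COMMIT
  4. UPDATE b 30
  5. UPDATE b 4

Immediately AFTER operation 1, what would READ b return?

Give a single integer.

Initial committed: {a=15, b=4}
Op 1: UPDATE b=9 (auto-commit; committed b=9)
After op 1: visible(b) = 9 (pending={}, committed={a=15, b=9})

Answer: 9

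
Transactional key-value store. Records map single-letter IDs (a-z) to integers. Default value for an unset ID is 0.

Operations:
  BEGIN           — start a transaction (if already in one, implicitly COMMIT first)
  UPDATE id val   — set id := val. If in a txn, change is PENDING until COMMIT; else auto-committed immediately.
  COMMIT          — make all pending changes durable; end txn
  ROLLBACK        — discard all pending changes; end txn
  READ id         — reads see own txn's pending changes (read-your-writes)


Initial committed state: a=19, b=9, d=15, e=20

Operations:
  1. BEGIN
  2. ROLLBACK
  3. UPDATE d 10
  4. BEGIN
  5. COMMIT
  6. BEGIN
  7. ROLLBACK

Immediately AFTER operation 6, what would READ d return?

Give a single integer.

Initial committed: {a=19, b=9, d=15, e=20}
Op 1: BEGIN: in_txn=True, pending={}
Op 2: ROLLBACK: discarded pending []; in_txn=False
Op 3: UPDATE d=10 (auto-commit; committed d=10)
Op 4: BEGIN: in_txn=True, pending={}
Op 5: COMMIT: merged [] into committed; committed now {a=19, b=9, d=10, e=20}
Op 6: BEGIN: in_txn=True, pending={}
After op 6: visible(d) = 10 (pending={}, committed={a=19, b=9, d=10, e=20})

Answer: 10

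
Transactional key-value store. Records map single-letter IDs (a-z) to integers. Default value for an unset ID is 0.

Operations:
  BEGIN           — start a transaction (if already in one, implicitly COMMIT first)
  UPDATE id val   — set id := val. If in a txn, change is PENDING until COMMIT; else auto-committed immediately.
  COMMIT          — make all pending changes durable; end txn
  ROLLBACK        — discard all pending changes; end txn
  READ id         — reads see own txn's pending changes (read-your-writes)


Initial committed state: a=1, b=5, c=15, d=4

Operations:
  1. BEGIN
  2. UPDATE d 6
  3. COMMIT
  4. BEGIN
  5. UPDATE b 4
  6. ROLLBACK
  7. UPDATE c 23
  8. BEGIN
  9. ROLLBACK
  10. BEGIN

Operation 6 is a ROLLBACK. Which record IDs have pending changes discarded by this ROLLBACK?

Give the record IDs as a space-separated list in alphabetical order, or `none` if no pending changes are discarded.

Answer: b

Derivation:
Initial committed: {a=1, b=5, c=15, d=4}
Op 1: BEGIN: in_txn=True, pending={}
Op 2: UPDATE d=6 (pending; pending now {d=6})
Op 3: COMMIT: merged ['d'] into committed; committed now {a=1, b=5, c=15, d=6}
Op 4: BEGIN: in_txn=True, pending={}
Op 5: UPDATE b=4 (pending; pending now {b=4})
Op 6: ROLLBACK: discarded pending ['b']; in_txn=False
Op 7: UPDATE c=23 (auto-commit; committed c=23)
Op 8: BEGIN: in_txn=True, pending={}
Op 9: ROLLBACK: discarded pending []; in_txn=False
Op 10: BEGIN: in_txn=True, pending={}
ROLLBACK at op 6 discards: ['b']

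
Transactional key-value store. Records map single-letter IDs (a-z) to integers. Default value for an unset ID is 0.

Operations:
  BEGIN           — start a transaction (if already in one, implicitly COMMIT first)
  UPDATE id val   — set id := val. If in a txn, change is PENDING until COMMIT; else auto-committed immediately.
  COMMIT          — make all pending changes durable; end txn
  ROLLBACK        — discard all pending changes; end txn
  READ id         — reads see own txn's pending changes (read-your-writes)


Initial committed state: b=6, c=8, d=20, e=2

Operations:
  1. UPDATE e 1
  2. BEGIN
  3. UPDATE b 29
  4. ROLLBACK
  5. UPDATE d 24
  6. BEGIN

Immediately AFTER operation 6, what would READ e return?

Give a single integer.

Answer: 1

Derivation:
Initial committed: {b=6, c=8, d=20, e=2}
Op 1: UPDATE e=1 (auto-commit; committed e=1)
Op 2: BEGIN: in_txn=True, pending={}
Op 3: UPDATE b=29 (pending; pending now {b=29})
Op 4: ROLLBACK: discarded pending ['b']; in_txn=False
Op 5: UPDATE d=24 (auto-commit; committed d=24)
Op 6: BEGIN: in_txn=True, pending={}
After op 6: visible(e) = 1 (pending={}, committed={b=6, c=8, d=24, e=1})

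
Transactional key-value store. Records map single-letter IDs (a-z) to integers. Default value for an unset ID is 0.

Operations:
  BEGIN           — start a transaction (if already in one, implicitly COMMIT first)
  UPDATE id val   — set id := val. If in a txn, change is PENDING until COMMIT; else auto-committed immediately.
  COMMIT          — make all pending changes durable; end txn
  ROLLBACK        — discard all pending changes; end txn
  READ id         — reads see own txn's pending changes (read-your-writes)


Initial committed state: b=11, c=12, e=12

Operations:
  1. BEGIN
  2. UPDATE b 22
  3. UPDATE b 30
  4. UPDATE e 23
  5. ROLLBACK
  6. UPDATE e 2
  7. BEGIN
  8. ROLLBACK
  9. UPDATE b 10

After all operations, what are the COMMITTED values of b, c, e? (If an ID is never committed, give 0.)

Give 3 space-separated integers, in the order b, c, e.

Initial committed: {b=11, c=12, e=12}
Op 1: BEGIN: in_txn=True, pending={}
Op 2: UPDATE b=22 (pending; pending now {b=22})
Op 3: UPDATE b=30 (pending; pending now {b=30})
Op 4: UPDATE e=23 (pending; pending now {b=30, e=23})
Op 5: ROLLBACK: discarded pending ['b', 'e']; in_txn=False
Op 6: UPDATE e=2 (auto-commit; committed e=2)
Op 7: BEGIN: in_txn=True, pending={}
Op 8: ROLLBACK: discarded pending []; in_txn=False
Op 9: UPDATE b=10 (auto-commit; committed b=10)
Final committed: {b=10, c=12, e=2}

Answer: 10 12 2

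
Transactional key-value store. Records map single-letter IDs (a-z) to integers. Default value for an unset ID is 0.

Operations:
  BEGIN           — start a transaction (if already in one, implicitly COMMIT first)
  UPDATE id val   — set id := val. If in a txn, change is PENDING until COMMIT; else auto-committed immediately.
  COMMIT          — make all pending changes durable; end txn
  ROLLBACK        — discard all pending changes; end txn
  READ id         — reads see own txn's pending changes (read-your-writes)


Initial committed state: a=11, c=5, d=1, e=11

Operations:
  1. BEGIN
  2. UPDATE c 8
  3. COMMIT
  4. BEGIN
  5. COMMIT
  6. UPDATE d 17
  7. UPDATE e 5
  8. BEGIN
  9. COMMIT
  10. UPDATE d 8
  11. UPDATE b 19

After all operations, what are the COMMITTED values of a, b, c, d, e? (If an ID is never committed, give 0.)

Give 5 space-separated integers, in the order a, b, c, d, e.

Answer: 11 19 8 8 5

Derivation:
Initial committed: {a=11, c=5, d=1, e=11}
Op 1: BEGIN: in_txn=True, pending={}
Op 2: UPDATE c=8 (pending; pending now {c=8})
Op 3: COMMIT: merged ['c'] into committed; committed now {a=11, c=8, d=1, e=11}
Op 4: BEGIN: in_txn=True, pending={}
Op 5: COMMIT: merged [] into committed; committed now {a=11, c=8, d=1, e=11}
Op 6: UPDATE d=17 (auto-commit; committed d=17)
Op 7: UPDATE e=5 (auto-commit; committed e=5)
Op 8: BEGIN: in_txn=True, pending={}
Op 9: COMMIT: merged [] into committed; committed now {a=11, c=8, d=17, e=5}
Op 10: UPDATE d=8 (auto-commit; committed d=8)
Op 11: UPDATE b=19 (auto-commit; committed b=19)
Final committed: {a=11, b=19, c=8, d=8, e=5}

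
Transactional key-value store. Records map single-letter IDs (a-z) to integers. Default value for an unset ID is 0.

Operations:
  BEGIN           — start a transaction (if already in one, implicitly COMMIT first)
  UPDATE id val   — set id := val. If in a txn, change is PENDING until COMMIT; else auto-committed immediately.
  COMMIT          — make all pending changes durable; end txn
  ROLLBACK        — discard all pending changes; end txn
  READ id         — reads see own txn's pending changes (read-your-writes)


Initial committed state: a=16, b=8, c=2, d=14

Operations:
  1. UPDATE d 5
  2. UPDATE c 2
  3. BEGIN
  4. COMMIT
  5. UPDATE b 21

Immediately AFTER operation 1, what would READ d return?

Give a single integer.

Answer: 5

Derivation:
Initial committed: {a=16, b=8, c=2, d=14}
Op 1: UPDATE d=5 (auto-commit; committed d=5)
After op 1: visible(d) = 5 (pending={}, committed={a=16, b=8, c=2, d=5})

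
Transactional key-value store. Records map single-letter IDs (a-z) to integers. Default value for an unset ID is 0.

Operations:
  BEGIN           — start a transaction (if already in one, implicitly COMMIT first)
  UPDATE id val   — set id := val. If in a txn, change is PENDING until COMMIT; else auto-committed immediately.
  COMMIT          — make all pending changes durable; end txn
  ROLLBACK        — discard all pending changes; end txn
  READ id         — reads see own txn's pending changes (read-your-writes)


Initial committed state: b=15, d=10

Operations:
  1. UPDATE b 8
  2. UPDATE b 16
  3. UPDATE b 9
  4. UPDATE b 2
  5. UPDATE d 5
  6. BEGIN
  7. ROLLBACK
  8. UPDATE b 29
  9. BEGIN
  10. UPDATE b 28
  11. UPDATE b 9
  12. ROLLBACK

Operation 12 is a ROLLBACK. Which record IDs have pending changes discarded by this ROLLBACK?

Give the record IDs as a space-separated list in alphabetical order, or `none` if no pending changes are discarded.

Answer: b

Derivation:
Initial committed: {b=15, d=10}
Op 1: UPDATE b=8 (auto-commit; committed b=8)
Op 2: UPDATE b=16 (auto-commit; committed b=16)
Op 3: UPDATE b=9 (auto-commit; committed b=9)
Op 4: UPDATE b=2 (auto-commit; committed b=2)
Op 5: UPDATE d=5 (auto-commit; committed d=5)
Op 6: BEGIN: in_txn=True, pending={}
Op 7: ROLLBACK: discarded pending []; in_txn=False
Op 8: UPDATE b=29 (auto-commit; committed b=29)
Op 9: BEGIN: in_txn=True, pending={}
Op 10: UPDATE b=28 (pending; pending now {b=28})
Op 11: UPDATE b=9 (pending; pending now {b=9})
Op 12: ROLLBACK: discarded pending ['b']; in_txn=False
ROLLBACK at op 12 discards: ['b']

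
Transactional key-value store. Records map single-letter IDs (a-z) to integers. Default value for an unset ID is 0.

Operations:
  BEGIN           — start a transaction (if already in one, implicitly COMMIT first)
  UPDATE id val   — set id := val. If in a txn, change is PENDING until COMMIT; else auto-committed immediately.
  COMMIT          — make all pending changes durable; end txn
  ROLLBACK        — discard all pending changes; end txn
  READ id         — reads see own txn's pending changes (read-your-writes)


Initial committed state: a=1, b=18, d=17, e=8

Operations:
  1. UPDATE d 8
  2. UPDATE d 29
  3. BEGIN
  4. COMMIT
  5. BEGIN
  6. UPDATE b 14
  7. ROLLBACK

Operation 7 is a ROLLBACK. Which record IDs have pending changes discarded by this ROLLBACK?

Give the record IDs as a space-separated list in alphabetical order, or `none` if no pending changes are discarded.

Answer: b

Derivation:
Initial committed: {a=1, b=18, d=17, e=8}
Op 1: UPDATE d=8 (auto-commit; committed d=8)
Op 2: UPDATE d=29 (auto-commit; committed d=29)
Op 3: BEGIN: in_txn=True, pending={}
Op 4: COMMIT: merged [] into committed; committed now {a=1, b=18, d=29, e=8}
Op 5: BEGIN: in_txn=True, pending={}
Op 6: UPDATE b=14 (pending; pending now {b=14})
Op 7: ROLLBACK: discarded pending ['b']; in_txn=False
ROLLBACK at op 7 discards: ['b']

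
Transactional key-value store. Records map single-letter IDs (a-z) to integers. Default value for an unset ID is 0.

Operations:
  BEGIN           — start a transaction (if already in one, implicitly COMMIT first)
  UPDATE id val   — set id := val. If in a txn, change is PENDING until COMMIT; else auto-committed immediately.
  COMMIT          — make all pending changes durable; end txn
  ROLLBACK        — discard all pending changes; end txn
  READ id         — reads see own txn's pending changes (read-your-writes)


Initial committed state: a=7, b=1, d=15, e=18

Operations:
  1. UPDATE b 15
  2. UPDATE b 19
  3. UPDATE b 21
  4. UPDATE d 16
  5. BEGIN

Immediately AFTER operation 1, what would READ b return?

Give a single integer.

Initial committed: {a=7, b=1, d=15, e=18}
Op 1: UPDATE b=15 (auto-commit; committed b=15)
After op 1: visible(b) = 15 (pending={}, committed={a=7, b=15, d=15, e=18})

Answer: 15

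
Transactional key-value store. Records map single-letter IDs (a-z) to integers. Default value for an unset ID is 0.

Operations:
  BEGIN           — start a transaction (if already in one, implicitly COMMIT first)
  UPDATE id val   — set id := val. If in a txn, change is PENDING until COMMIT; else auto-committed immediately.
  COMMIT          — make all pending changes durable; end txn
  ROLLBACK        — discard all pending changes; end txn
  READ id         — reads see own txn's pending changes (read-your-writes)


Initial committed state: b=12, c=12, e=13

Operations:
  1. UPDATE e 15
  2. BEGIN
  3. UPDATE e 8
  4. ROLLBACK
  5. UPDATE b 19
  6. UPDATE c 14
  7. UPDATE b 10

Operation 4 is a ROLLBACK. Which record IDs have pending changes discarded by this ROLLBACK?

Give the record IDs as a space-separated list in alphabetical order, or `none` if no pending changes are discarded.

Initial committed: {b=12, c=12, e=13}
Op 1: UPDATE e=15 (auto-commit; committed e=15)
Op 2: BEGIN: in_txn=True, pending={}
Op 3: UPDATE e=8 (pending; pending now {e=8})
Op 4: ROLLBACK: discarded pending ['e']; in_txn=False
Op 5: UPDATE b=19 (auto-commit; committed b=19)
Op 6: UPDATE c=14 (auto-commit; committed c=14)
Op 7: UPDATE b=10 (auto-commit; committed b=10)
ROLLBACK at op 4 discards: ['e']

Answer: e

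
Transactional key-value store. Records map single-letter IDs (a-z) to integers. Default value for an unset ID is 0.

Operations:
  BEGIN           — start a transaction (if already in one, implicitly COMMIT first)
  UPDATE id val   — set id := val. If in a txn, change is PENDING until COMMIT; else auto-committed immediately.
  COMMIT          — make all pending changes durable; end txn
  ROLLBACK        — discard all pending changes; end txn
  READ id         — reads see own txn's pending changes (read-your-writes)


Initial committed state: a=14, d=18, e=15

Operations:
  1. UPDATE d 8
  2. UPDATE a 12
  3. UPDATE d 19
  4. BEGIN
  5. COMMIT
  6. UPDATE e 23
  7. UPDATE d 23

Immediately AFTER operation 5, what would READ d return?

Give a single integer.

Initial committed: {a=14, d=18, e=15}
Op 1: UPDATE d=8 (auto-commit; committed d=8)
Op 2: UPDATE a=12 (auto-commit; committed a=12)
Op 3: UPDATE d=19 (auto-commit; committed d=19)
Op 4: BEGIN: in_txn=True, pending={}
Op 5: COMMIT: merged [] into committed; committed now {a=12, d=19, e=15}
After op 5: visible(d) = 19 (pending={}, committed={a=12, d=19, e=15})

Answer: 19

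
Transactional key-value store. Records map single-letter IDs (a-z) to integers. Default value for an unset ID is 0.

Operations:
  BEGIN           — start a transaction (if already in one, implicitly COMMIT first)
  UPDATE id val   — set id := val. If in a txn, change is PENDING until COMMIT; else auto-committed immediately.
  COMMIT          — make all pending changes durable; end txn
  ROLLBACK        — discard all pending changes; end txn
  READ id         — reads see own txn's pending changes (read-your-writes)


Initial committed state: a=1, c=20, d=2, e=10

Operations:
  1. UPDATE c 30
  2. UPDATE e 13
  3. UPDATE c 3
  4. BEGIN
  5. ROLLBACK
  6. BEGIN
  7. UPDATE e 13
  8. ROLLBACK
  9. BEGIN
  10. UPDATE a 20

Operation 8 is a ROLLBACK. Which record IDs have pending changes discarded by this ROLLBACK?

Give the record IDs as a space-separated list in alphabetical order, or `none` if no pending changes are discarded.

Answer: e

Derivation:
Initial committed: {a=1, c=20, d=2, e=10}
Op 1: UPDATE c=30 (auto-commit; committed c=30)
Op 2: UPDATE e=13 (auto-commit; committed e=13)
Op 3: UPDATE c=3 (auto-commit; committed c=3)
Op 4: BEGIN: in_txn=True, pending={}
Op 5: ROLLBACK: discarded pending []; in_txn=False
Op 6: BEGIN: in_txn=True, pending={}
Op 7: UPDATE e=13 (pending; pending now {e=13})
Op 8: ROLLBACK: discarded pending ['e']; in_txn=False
Op 9: BEGIN: in_txn=True, pending={}
Op 10: UPDATE a=20 (pending; pending now {a=20})
ROLLBACK at op 8 discards: ['e']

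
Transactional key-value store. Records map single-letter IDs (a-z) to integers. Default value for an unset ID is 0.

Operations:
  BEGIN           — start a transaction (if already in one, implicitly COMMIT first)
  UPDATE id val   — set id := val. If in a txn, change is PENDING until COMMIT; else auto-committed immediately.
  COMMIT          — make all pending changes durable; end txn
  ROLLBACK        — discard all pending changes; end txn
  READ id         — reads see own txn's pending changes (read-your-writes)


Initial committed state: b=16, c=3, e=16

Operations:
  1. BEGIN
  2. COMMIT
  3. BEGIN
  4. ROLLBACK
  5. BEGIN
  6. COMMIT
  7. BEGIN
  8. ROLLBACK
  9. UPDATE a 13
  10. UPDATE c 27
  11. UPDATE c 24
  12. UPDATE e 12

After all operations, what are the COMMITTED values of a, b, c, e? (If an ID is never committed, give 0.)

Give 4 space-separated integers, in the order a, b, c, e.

Initial committed: {b=16, c=3, e=16}
Op 1: BEGIN: in_txn=True, pending={}
Op 2: COMMIT: merged [] into committed; committed now {b=16, c=3, e=16}
Op 3: BEGIN: in_txn=True, pending={}
Op 4: ROLLBACK: discarded pending []; in_txn=False
Op 5: BEGIN: in_txn=True, pending={}
Op 6: COMMIT: merged [] into committed; committed now {b=16, c=3, e=16}
Op 7: BEGIN: in_txn=True, pending={}
Op 8: ROLLBACK: discarded pending []; in_txn=False
Op 9: UPDATE a=13 (auto-commit; committed a=13)
Op 10: UPDATE c=27 (auto-commit; committed c=27)
Op 11: UPDATE c=24 (auto-commit; committed c=24)
Op 12: UPDATE e=12 (auto-commit; committed e=12)
Final committed: {a=13, b=16, c=24, e=12}

Answer: 13 16 24 12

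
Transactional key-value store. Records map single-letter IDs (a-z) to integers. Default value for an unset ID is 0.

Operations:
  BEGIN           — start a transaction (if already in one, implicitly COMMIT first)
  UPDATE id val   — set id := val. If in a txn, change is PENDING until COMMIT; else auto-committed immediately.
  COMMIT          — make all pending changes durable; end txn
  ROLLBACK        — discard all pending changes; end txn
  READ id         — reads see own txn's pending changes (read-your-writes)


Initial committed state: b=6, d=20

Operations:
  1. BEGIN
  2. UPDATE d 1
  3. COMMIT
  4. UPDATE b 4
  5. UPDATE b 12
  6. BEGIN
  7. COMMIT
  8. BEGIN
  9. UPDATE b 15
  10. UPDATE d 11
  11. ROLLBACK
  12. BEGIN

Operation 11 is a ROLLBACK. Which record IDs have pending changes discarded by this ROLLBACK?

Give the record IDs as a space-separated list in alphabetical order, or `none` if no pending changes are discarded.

Answer: b d

Derivation:
Initial committed: {b=6, d=20}
Op 1: BEGIN: in_txn=True, pending={}
Op 2: UPDATE d=1 (pending; pending now {d=1})
Op 3: COMMIT: merged ['d'] into committed; committed now {b=6, d=1}
Op 4: UPDATE b=4 (auto-commit; committed b=4)
Op 5: UPDATE b=12 (auto-commit; committed b=12)
Op 6: BEGIN: in_txn=True, pending={}
Op 7: COMMIT: merged [] into committed; committed now {b=12, d=1}
Op 8: BEGIN: in_txn=True, pending={}
Op 9: UPDATE b=15 (pending; pending now {b=15})
Op 10: UPDATE d=11 (pending; pending now {b=15, d=11})
Op 11: ROLLBACK: discarded pending ['b', 'd']; in_txn=False
Op 12: BEGIN: in_txn=True, pending={}
ROLLBACK at op 11 discards: ['b', 'd']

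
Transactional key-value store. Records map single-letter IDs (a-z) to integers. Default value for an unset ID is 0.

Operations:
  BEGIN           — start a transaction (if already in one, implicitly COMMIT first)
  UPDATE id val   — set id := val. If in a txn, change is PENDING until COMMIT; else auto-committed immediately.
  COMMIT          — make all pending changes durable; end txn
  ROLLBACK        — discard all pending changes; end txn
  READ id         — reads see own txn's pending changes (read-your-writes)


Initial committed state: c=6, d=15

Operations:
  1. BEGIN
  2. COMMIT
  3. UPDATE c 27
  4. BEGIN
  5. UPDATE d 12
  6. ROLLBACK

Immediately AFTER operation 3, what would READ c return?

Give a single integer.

Answer: 27

Derivation:
Initial committed: {c=6, d=15}
Op 1: BEGIN: in_txn=True, pending={}
Op 2: COMMIT: merged [] into committed; committed now {c=6, d=15}
Op 3: UPDATE c=27 (auto-commit; committed c=27)
After op 3: visible(c) = 27 (pending={}, committed={c=27, d=15})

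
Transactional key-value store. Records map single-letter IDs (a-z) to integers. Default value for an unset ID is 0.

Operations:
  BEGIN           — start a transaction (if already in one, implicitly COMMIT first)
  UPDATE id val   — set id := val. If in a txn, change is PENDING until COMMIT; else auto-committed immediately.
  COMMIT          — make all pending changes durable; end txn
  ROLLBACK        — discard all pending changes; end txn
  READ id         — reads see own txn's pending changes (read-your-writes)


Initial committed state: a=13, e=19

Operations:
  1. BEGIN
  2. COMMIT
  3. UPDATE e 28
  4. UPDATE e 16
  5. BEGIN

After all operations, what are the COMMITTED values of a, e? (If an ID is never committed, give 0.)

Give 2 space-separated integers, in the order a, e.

Initial committed: {a=13, e=19}
Op 1: BEGIN: in_txn=True, pending={}
Op 2: COMMIT: merged [] into committed; committed now {a=13, e=19}
Op 3: UPDATE e=28 (auto-commit; committed e=28)
Op 4: UPDATE e=16 (auto-commit; committed e=16)
Op 5: BEGIN: in_txn=True, pending={}
Final committed: {a=13, e=16}

Answer: 13 16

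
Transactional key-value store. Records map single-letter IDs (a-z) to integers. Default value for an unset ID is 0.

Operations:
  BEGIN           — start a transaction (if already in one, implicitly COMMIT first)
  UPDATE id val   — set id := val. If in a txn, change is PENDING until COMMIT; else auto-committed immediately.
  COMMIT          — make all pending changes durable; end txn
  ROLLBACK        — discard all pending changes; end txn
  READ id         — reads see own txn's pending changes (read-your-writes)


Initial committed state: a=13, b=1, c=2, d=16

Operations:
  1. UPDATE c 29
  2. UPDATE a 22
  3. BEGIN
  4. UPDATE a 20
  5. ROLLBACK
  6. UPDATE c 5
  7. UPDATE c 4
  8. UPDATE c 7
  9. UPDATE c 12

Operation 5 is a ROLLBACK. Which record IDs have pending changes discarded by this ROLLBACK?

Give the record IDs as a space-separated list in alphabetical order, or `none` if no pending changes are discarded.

Answer: a

Derivation:
Initial committed: {a=13, b=1, c=2, d=16}
Op 1: UPDATE c=29 (auto-commit; committed c=29)
Op 2: UPDATE a=22 (auto-commit; committed a=22)
Op 3: BEGIN: in_txn=True, pending={}
Op 4: UPDATE a=20 (pending; pending now {a=20})
Op 5: ROLLBACK: discarded pending ['a']; in_txn=False
Op 6: UPDATE c=5 (auto-commit; committed c=5)
Op 7: UPDATE c=4 (auto-commit; committed c=4)
Op 8: UPDATE c=7 (auto-commit; committed c=7)
Op 9: UPDATE c=12 (auto-commit; committed c=12)
ROLLBACK at op 5 discards: ['a']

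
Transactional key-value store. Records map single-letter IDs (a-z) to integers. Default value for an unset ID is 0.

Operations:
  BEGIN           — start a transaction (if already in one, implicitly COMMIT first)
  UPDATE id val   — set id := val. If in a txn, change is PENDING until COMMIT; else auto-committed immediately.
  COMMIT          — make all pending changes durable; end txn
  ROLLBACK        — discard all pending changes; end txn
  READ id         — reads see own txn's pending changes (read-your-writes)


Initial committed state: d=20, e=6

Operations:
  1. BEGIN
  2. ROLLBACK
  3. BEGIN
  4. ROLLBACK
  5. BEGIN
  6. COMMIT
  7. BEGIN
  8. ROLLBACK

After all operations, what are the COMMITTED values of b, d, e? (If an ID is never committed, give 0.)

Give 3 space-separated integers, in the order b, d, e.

Initial committed: {d=20, e=6}
Op 1: BEGIN: in_txn=True, pending={}
Op 2: ROLLBACK: discarded pending []; in_txn=False
Op 3: BEGIN: in_txn=True, pending={}
Op 4: ROLLBACK: discarded pending []; in_txn=False
Op 5: BEGIN: in_txn=True, pending={}
Op 6: COMMIT: merged [] into committed; committed now {d=20, e=6}
Op 7: BEGIN: in_txn=True, pending={}
Op 8: ROLLBACK: discarded pending []; in_txn=False
Final committed: {d=20, e=6}

Answer: 0 20 6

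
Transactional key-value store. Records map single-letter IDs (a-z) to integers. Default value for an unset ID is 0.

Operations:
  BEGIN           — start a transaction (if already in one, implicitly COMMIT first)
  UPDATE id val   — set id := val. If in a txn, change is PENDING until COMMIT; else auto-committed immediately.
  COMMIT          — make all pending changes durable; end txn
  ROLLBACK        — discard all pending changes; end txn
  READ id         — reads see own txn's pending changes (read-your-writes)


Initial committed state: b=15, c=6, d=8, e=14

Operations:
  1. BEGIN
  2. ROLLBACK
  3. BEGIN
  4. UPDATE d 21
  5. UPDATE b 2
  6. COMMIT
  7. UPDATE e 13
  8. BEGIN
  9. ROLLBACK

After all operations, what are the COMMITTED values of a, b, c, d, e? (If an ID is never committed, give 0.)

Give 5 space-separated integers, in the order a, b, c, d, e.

Answer: 0 2 6 21 13

Derivation:
Initial committed: {b=15, c=6, d=8, e=14}
Op 1: BEGIN: in_txn=True, pending={}
Op 2: ROLLBACK: discarded pending []; in_txn=False
Op 3: BEGIN: in_txn=True, pending={}
Op 4: UPDATE d=21 (pending; pending now {d=21})
Op 5: UPDATE b=2 (pending; pending now {b=2, d=21})
Op 6: COMMIT: merged ['b', 'd'] into committed; committed now {b=2, c=6, d=21, e=14}
Op 7: UPDATE e=13 (auto-commit; committed e=13)
Op 8: BEGIN: in_txn=True, pending={}
Op 9: ROLLBACK: discarded pending []; in_txn=False
Final committed: {b=2, c=6, d=21, e=13}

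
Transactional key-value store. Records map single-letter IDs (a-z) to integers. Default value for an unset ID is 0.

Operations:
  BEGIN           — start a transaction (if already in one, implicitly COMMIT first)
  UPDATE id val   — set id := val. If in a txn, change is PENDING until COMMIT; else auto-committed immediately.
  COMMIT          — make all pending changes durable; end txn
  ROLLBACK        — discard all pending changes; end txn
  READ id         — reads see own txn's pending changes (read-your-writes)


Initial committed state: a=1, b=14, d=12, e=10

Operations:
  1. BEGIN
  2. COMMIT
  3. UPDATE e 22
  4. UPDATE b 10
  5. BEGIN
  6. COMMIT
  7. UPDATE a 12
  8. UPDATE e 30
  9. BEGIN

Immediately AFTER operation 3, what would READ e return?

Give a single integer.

Answer: 22

Derivation:
Initial committed: {a=1, b=14, d=12, e=10}
Op 1: BEGIN: in_txn=True, pending={}
Op 2: COMMIT: merged [] into committed; committed now {a=1, b=14, d=12, e=10}
Op 3: UPDATE e=22 (auto-commit; committed e=22)
After op 3: visible(e) = 22 (pending={}, committed={a=1, b=14, d=12, e=22})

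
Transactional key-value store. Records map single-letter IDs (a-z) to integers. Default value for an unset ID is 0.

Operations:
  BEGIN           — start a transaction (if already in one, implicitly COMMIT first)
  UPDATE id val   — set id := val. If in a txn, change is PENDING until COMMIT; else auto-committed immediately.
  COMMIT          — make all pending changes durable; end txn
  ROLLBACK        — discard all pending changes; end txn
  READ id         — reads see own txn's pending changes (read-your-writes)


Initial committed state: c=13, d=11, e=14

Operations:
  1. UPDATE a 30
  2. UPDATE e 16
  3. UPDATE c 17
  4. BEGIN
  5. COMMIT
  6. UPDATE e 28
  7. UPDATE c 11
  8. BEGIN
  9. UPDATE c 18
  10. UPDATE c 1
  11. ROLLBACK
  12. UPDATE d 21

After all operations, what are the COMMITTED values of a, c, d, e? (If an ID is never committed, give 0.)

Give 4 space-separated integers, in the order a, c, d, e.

Initial committed: {c=13, d=11, e=14}
Op 1: UPDATE a=30 (auto-commit; committed a=30)
Op 2: UPDATE e=16 (auto-commit; committed e=16)
Op 3: UPDATE c=17 (auto-commit; committed c=17)
Op 4: BEGIN: in_txn=True, pending={}
Op 5: COMMIT: merged [] into committed; committed now {a=30, c=17, d=11, e=16}
Op 6: UPDATE e=28 (auto-commit; committed e=28)
Op 7: UPDATE c=11 (auto-commit; committed c=11)
Op 8: BEGIN: in_txn=True, pending={}
Op 9: UPDATE c=18 (pending; pending now {c=18})
Op 10: UPDATE c=1 (pending; pending now {c=1})
Op 11: ROLLBACK: discarded pending ['c']; in_txn=False
Op 12: UPDATE d=21 (auto-commit; committed d=21)
Final committed: {a=30, c=11, d=21, e=28}

Answer: 30 11 21 28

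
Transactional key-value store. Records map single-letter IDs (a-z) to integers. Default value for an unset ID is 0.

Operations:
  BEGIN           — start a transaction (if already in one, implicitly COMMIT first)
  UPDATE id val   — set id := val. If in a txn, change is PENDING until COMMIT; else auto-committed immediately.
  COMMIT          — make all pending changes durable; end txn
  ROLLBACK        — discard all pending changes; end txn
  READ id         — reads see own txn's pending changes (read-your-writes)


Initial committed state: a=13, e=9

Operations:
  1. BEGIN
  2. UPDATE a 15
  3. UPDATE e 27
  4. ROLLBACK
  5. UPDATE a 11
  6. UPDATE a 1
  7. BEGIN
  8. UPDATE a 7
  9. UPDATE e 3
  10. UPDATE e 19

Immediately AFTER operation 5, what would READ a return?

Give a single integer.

Answer: 11

Derivation:
Initial committed: {a=13, e=9}
Op 1: BEGIN: in_txn=True, pending={}
Op 2: UPDATE a=15 (pending; pending now {a=15})
Op 3: UPDATE e=27 (pending; pending now {a=15, e=27})
Op 4: ROLLBACK: discarded pending ['a', 'e']; in_txn=False
Op 5: UPDATE a=11 (auto-commit; committed a=11)
After op 5: visible(a) = 11 (pending={}, committed={a=11, e=9})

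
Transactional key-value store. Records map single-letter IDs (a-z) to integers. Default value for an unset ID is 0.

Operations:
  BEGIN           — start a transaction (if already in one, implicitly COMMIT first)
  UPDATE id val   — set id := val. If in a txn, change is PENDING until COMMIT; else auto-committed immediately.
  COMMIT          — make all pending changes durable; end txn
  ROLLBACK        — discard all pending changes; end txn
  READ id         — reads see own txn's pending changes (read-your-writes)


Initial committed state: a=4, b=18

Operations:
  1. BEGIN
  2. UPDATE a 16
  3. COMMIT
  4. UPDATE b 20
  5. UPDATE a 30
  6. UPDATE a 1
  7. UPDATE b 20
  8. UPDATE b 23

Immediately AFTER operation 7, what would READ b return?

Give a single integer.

Initial committed: {a=4, b=18}
Op 1: BEGIN: in_txn=True, pending={}
Op 2: UPDATE a=16 (pending; pending now {a=16})
Op 3: COMMIT: merged ['a'] into committed; committed now {a=16, b=18}
Op 4: UPDATE b=20 (auto-commit; committed b=20)
Op 5: UPDATE a=30 (auto-commit; committed a=30)
Op 6: UPDATE a=1 (auto-commit; committed a=1)
Op 7: UPDATE b=20 (auto-commit; committed b=20)
After op 7: visible(b) = 20 (pending={}, committed={a=1, b=20})

Answer: 20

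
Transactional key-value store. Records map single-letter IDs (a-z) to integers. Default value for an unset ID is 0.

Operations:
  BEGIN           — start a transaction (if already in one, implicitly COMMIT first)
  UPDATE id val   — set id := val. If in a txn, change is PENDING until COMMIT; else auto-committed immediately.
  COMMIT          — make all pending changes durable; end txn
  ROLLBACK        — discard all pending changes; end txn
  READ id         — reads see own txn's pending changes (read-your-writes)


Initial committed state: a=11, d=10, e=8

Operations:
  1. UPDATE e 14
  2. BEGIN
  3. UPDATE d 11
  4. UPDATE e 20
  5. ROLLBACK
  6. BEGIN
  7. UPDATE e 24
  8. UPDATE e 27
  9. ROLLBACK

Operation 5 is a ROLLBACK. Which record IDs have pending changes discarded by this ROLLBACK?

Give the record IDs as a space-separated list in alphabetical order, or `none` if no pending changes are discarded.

Answer: d e

Derivation:
Initial committed: {a=11, d=10, e=8}
Op 1: UPDATE e=14 (auto-commit; committed e=14)
Op 2: BEGIN: in_txn=True, pending={}
Op 3: UPDATE d=11 (pending; pending now {d=11})
Op 4: UPDATE e=20 (pending; pending now {d=11, e=20})
Op 5: ROLLBACK: discarded pending ['d', 'e']; in_txn=False
Op 6: BEGIN: in_txn=True, pending={}
Op 7: UPDATE e=24 (pending; pending now {e=24})
Op 8: UPDATE e=27 (pending; pending now {e=27})
Op 9: ROLLBACK: discarded pending ['e']; in_txn=False
ROLLBACK at op 5 discards: ['d', 'e']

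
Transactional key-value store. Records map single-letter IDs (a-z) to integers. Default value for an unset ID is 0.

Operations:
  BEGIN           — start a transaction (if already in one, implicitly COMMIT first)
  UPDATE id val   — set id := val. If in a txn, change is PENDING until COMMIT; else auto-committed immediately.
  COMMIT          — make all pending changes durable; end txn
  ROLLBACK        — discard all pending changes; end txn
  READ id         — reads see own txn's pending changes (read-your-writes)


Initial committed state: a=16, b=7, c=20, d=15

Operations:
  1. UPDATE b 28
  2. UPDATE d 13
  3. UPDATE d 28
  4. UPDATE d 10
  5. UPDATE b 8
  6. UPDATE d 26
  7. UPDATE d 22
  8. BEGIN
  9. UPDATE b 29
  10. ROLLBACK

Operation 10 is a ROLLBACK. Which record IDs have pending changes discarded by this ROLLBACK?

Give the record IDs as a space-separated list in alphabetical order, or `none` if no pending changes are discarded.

Initial committed: {a=16, b=7, c=20, d=15}
Op 1: UPDATE b=28 (auto-commit; committed b=28)
Op 2: UPDATE d=13 (auto-commit; committed d=13)
Op 3: UPDATE d=28 (auto-commit; committed d=28)
Op 4: UPDATE d=10 (auto-commit; committed d=10)
Op 5: UPDATE b=8 (auto-commit; committed b=8)
Op 6: UPDATE d=26 (auto-commit; committed d=26)
Op 7: UPDATE d=22 (auto-commit; committed d=22)
Op 8: BEGIN: in_txn=True, pending={}
Op 9: UPDATE b=29 (pending; pending now {b=29})
Op 10: ROLLBACK: discarded pending ['b']; in_txn=False
ROLLBACK at op 10 discards: ['b']

Answer: b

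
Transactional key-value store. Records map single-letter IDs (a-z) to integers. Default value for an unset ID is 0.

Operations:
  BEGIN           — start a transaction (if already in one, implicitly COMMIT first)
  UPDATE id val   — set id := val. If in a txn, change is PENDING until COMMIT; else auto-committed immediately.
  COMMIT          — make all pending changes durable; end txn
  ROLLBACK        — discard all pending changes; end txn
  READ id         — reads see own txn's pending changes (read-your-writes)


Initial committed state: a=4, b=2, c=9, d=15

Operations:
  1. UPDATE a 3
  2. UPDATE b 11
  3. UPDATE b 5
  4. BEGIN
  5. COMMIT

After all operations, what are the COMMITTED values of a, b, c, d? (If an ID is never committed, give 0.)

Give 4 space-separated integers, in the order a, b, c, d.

Answer: 3 5 9 15

Derivation:
Initial committed: {a=4, b=2, c=9, d=15}
Op 1: UPDATE a=3 (auto-commit; committed a=3)
Op 2: UPDATE b=11 (auto-commit; committed b=11)
Op 3: UPDATE b=5 (auto-commit; committed b=5)
Op 4: BEGIN: in_txn=True, pending={}
Op 5: COMMIT: merged [] into committed; committed now {a=3, b=5, c=9, d=15}
Final committed: {a=3, b=5, c=9, d=15}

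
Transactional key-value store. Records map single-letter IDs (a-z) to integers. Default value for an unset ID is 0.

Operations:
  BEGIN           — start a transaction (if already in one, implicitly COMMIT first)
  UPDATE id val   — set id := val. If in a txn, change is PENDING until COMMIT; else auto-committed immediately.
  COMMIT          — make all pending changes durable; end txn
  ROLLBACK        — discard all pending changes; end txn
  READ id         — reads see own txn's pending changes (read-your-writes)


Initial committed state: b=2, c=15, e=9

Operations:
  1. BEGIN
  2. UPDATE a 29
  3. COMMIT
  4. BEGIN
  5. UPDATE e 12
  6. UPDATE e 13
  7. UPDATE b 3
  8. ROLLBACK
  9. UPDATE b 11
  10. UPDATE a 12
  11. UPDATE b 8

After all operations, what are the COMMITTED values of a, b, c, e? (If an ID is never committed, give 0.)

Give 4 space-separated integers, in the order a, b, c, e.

Initial committed: {b=2, c=15, e=9}
Op 1: BEGIN: in_txn=True, pending={}
Op 2: UPDATE a=29 (pending; pending now {a=29})
Op 3: COMMIT: merged ['a'] into committed; committed now {a=29, b=2, c=15, e=9}
Op 4: BEGIN: in_txn=True, pending={}
Op 5: UPDATE e=12 (pending; pending now {e=12})
Op 6: UPDATE e=13 (pending; pending now {e=13})
Op 7: UPDATE b=3 (pending; pending now {b=3, e=13})
Op 8: ROLLBACK: discarded pending ['b', 'e']; in_txn=False
Op 9: UPDATE b=11 (auto-commit; committed b=11)
Op 10: UPDATE a=12 (auto-commit; committed a=12)
Op 11: UPDATE b=8 (auto-commit; committed b=8)
Final committed: {a=12, b=8, c=15, e=9}

Answer: 12 8 15 9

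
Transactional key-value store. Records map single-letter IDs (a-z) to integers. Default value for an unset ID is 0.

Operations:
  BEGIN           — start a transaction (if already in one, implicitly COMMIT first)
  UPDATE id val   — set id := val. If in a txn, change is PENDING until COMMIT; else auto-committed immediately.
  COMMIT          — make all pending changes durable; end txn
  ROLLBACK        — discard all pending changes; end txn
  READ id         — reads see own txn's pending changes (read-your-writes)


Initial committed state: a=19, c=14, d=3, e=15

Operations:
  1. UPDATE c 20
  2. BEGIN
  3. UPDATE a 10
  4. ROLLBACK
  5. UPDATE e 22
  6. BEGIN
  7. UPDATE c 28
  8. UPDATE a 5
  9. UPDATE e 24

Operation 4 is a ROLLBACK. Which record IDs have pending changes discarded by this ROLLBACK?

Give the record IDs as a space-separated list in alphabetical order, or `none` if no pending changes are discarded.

Initial committed: {a=19, c=14, d=3, e=15}
Op 1: UPDATE c=20 (auto-commit; committed c=20)
Op 2: BEGIN: in_txn=True, pending={}
Op 3: UPDATE a=10 (pending; pending now {a=10})
Op 4: ROLLBACK: discarded pending ['a']; in_txn=False
Op 5: UPDATE e=22 (auto-commit; committed e=22)
Op 6: BEGIN: in_txn=True, pending={}
Op 7: UPDATE c=28 (pending; pending now {c=28})
Op 8: UPDATE a=5 (pending; pending now {a=5, c=28})
Op 9: UPDATE e=24 (pending; pending now {a=5, c=28, e=24})
ROLLBACK at op 4 discards: ['a']

Answer: a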